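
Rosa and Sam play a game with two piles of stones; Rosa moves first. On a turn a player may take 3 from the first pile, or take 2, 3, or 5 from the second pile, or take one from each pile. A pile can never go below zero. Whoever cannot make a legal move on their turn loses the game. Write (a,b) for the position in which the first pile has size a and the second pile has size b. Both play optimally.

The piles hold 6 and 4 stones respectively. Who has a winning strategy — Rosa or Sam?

Label each position W (a win for the player to move) or L (a loss). A position with no legal move is L; any other position is W exactly when some move reaches an L, and L when every move reaches a W.
No move ever increases a pile, so every position that can arise here has a ≤ 6 and b ≤ 4; it is enough to label the cells with 0 ≤ a ≤ 6 and 0 ≤ b ≤ 4.
Every move lowers a or b (never raises either), so fill the grid row by row in increasing a, and left to right within a row: each cell's successors are then already labelled.
      b=0  b=1  b=2  b=3  b=4
a=0:    L    L    W    W    W
a=1:    L    W    W    W    L
a=2:    L    W    W    W    L
a=3:    W    W    L    L    W
a=4:    W    L    L    W    W
a=5:    W    L    W    W    W
a=6:    L    L    W    W    W
Cells with no legal move (terminal, hence L): (0,0), (0,1), (1,0), (2,0).
The remaining L cells, each justified by listing all of its moves:
(1,4): only reaches (1,2)(W), (1,1)(W), (0,3)(W), all W → L
(2,4): only reaches (2,2)(W), (2,1)(W), (1,3)(W), all W → L
(3,2): only reaches (0,2)(W), (3,0)(W), (2,1)(W), all W → L
(3,3): only reaches (0,3)(W), (3,1)(W), (3,0)(W), (2,2)(W), all W → L
(4,1): only reaches (1,1)(W), (3,0)(W), all W → L
(4,2): only reaches (1,2)(W), (4,0)(W), (3,1)(W), all W → L
(5,1): only reaches (2,1)(W), (4,0)(W), all W → L
(6,0): only reaches (3,0)(W), which is W → L
(6,1): only reaches (3,1)(W), (5,0)(W), all W → L
Every other cell has at least one move into one of the L cells above, so it is W.
The starting position (6,4) is W: Rosa should move to (6,1), handing over an L position.

Rosa wins.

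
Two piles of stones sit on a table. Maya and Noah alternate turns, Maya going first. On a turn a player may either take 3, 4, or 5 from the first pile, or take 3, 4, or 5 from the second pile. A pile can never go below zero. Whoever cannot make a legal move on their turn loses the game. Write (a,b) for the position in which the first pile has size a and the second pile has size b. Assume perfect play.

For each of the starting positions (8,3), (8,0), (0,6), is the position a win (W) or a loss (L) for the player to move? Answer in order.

Positions with no move are L. A position that does have a move is losing for the player to move precisely when every available move leads to a winning position for the opponent. Fill in the labels:
No move ever increases a pile, so every position that can arise here has a ≤ 8 and b ≤ 6; it is enough to label the cells with 0 ≤ a ≤ 8 and 0 ≤ b ≤ 6.
Every move lowers a or b (never raises either), so fill the grid row by row in increasing a, and left to right within a row: each cell's successors are then already labelled.
      b=0  b=1  b=2  b=3  b=4  b=5  b=6
a=0:    L    L    L    W    W    W    W
a=1:    L    L    L    W    W    W    W
a=2:    L    L    L    W    W    W    W
a=3:    W    W    W    L    L    L    W
a=4:    W    W    W    L    L    L    W
a=5:    W    W    W    L    L    L    W
a=6:    W    W    W    W    W    W    L
a=7:    W    W    W    W    W    W    L
a=8:    L    L    L    W    W    W    W
Cells with no legal move (terminal, hence L): (0,0), (0,1), (0,2), (1,0), (1,1), (1,2), (2,0), (2,1), (2,2).
The remaining L cells, each justified by listing all of its moves:
(3,3): →(0,3)(W), (3,0)(W) — all W, so L
(3,4): →(0,4)(W), (3,1)(W), (3,0)(W) — all W, so L
(3,5): →(0,5)(W), (3,2)(W), (3,1)(W), (3,0)(W) — all W, so L
(4,3): →(1,3)(W), (0,3)(W), (4,0)(W) — all W, so L
(4,4): →(1,4)(W), (0,4)(W), (4,1)(W), (4,0)(W) — all W, so L
(4,5): →(1,5)(W), (0,5)(W), (4,2)(W), (4,1)(W), (4,0)(W) — all W, so L
(5,3): →(2,3)(W), (1,3)(W), (0,3)(W), (5,0)(W) — all W, so L
(5,4): →(2,4)(W), (1,4)(W), (0,4)(W), (5,1)(W), (5,0)(W) — all W, so L
(5,5): →(2,5)(W), (1,5)(W), (0,5)(W), (5,2)(W), (5,1)(W), (5,0)(W) — all W, so L
(6,6): →(3,6)(W), (2,6)(W), (1,6)(W), (6,3)(W), (6,2)(W), (6,1)(W) — all W, so L
(7,6): →(4,6)(W), (3,6)(W), (2,6)(W), (7,3)(W), (7,2)(W), (7,1)(W) — all W, so L
(8,0): →(5,0)(W), (4,0)(W), (3,0)(W) — all W, so L
(8,1): →(5,1)(W), (4,1)(W), (3,1)(W) — all W, so L
(8,2): →(5,2)(W), (4,2)(W), (3,2)(W) — all W, so L
Every other cell has at least one move into one of the L cells above, so it is W.
(8,3): the move to (5,3) reaches an L cell, so W
(8,0): one of the L cells justified above, so L
(0,6): the move to (0,2) reaches an L cell, so W

(8,3): W, (8,0): L, (0,6): W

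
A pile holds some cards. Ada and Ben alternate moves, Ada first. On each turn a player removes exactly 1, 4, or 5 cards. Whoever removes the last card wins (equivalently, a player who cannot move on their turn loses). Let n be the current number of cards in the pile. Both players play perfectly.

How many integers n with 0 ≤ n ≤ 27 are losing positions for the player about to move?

Classify positions by backward induction: terminal positions (no move available) are L. From any other position, the mover wins iff some move reaches an L.
n=0: no move → L
n=1: →0(L), so W
n=2: →1(W) only, which is W, so L
n=3: →2(L), so W
n=4: →0(L), so W
n=5: →0(L), so W
n=6: →2(L), so W
n=7: →2(L), so W
n=8: →7(W), 4(W), 3(W) — all W, so L
n=9: →8(L), so W
n=10: →9(W), 6(W), 5(W) — all W, so L
n=11: →10(L), so W
n=12: →8(L), so W
n=13: →8(L), so W
n=14: →10(L), so W
n=15: →10(L), so W
n=16: →15(W), 12(W), 11(W) — all W, so L
n=17: →16(L), so W
n=18: →17(W), 14(W), 13(W) — all W, so L
n=19: →18(L), so W
n=20: →16(L), so W
n=21: →16(L), so W
n=22: →18(L), so W
n=23: →18(L), so W
n=24: →23(W), 20(W), 19(W) — all W, so L
n=25: →24(L), so W
n=26: →25(W), 22(W), 21(W) — all W, so L
n=27: →26(L), so W
L entries with 0 ≤ n ≤ 27: n = 0, 2, 8, 10, 16, 18, 24, 26; that makes 8.

8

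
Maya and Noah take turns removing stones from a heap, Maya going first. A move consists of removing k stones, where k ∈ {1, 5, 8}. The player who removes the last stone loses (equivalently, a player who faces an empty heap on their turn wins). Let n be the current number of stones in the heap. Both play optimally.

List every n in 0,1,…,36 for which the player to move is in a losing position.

Label each position W (a win for the player to move) or L (a loss). A position with no legal move is W; any other position is W exactly when some move reaches an L, and L when every move reaches a W.
n=0: no move; the opponent has just taken the last stone and therefore loses → W
n=1: the only move is to 0(W), a W ⇒ L
n=2: can move to 1, which is L ⇒ W
n=3: the only move is to 2(W), a W ⇒ L
n=4: can move to 3, which is L ⇒ W
n=5: moves to 4(W), 0(W); every one is W ⇒ L
n=6: can move to 5, which is L ⇒ W
n=7: moves to 6(W), 2(W); every one is W ⇒ L
n=8: can move to 7, which is L ⇒ W
n=9: can move to 1, which is L ⇒ W
n=10: can move to 5, which is L ⇒ W
n=11: can move to 3, which is L ⇒ W
n=12: can move to 7, which is L ⇒ W
n=13: can move to 5, which is L ⇒ W
n=14: moves to 13(W), 9(W), 6(W); every one is W ⇒ L
n=15: can move to 14, which is L ⇒ W
n=16: moves to 15(W), 11(W), 8(W); every one is W ⇒ L
n=17: can move to 16, which is L ⇒ W
n=18: moves to 17(W), 13(W), 10(W); every one is W ⇒ L
n=19: can move to 18, which is L ⇒ W
n=20: moves to 19(W), 15(W), 12(W); every one is W ⇒ L
n=21: can move to 20, which is L ⇒ W
n=22: can move to 14, which is L ⇒ W
n=23: can move to 18, which is L ⇒ W
n=24: can move to 16, which is L ⇒ W
n=25: can move to 20, which is L ⇒ W
n=26: can move to 18, which is L ⇒ W
n=27: moves to 26(W), 22(W), 19(W); every one is W ⇒ L
n=28: can move to 27, which is L ⇒ W
n=29: moves to 28(W), 24(W), 21(W); every one is W ⇒ L
n=30: can move to 29, which is L ⇒ W
n=31: moves to 30(W), 26(W), 23(W); every one is W ⇒ L
n=32: can move to 31, which is L ⇒ W
n=33: moves to 32(W), 28(W), 25(W); every one is W ⇒ L
n=34: can move to 33, which is L ⇒ W
n=35: can move to 27, which is L ⇒ W
n=36: can move to 31, which is L ⇒ W
Reading off the rows marked L gives the requested list; there are 12 such values of n.

1, 3, 5, 7, 14, 16, 18, 20, 27, 29, 31, 33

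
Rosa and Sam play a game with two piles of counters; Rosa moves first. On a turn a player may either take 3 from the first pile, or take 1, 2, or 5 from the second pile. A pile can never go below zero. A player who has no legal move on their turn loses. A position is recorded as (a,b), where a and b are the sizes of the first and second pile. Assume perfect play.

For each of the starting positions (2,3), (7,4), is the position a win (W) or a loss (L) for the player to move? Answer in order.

Work bottom-up. With no move the player to move loses. Otherwise the position is W if at least one move leads to an L position for the opponent, and L if every move leads to a W.
No move ever increases a pile, so every position that can arise here has a ≤ 7 and b ≤ 4; it is enough to label the cells with 0 ≤ a ≤ 7 and 0 ≤ b ≤ 4.
Every move lowers a or b (never raises either), so fill the grid row by row in increasing a, and left to right within a row: each cell's successors are then already labelled.
      b=0  b=1  b=2  b=3  b=4
a=0:    L    W    W    L    W
a=1:    L    W    W    L    W
a=2:    L    W    W    L    W
a=3:    W    L    W    W    L
a=4:    W    L    W    W    L
a=5:    W    L    W    W    L
a=6:    L    W    W    L    W
a=7:    L    W    W    L    W
Cells with no legal move (terminal, hence L): (0,0), (1,0), (2,0).
The remaining L cells, each justified by listing all of its moves:
(0,3): moves to (0,2)(W), (0,1)(W); every one is W ⇒ L
(1,3): moves to (1,2)(W), (1,1)(W); every one is W ⇒ L
(2,3): moves to (2,2)(W), (2,1)(W); every one is W ⇒ L
(3,1): moves to (0,1)(W), (3,0)(W); every one is W ⇒ L
(3,4): moves to (0,4)(W), (3,3)(W), (3,2)(W); every one is W ⇒ L
(4,1): moves to (1,1)(W), (4,0)(W); every one is W ⇒ L
(4,4): moves to (1,4)(W), (4,3)(W), (4,2)(W); every one is W ⇒ L
(5,1): moves to (2,1)(W), (5,0)(W); every one is W ⇒ L
(5,4): moves to (2,4)(W), (5,3)(W), (5,2)(W); every one is W ⇒ L
(6,0): the only move is to (3,0)(W), a W ⇒ L
(6,3): moves to (3,3)(W), (6,2)(W), (6,1)(W); every one is W ⇒ L
(7,0): the only move is to (4,0)(W), a W ⇒ L
(7,3): moves to (4,3)(W), (7,2)(W), (7,1)(W); every one is W ⇒ L
Every other cell has at least one move into one of the L cells above, so it is W.
(2,3): one of the L cells justified above, so L
(7,4): the move to (4,4) reaches an L cell, so W

(2,3): L, (7,4): W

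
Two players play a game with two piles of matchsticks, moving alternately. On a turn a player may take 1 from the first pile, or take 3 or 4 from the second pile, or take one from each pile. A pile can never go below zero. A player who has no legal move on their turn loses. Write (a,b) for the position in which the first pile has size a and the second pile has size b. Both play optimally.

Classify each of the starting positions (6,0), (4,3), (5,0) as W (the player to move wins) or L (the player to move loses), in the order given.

Positions with no move are L. A position that does have a move is losing for the player to move precisely when every available move leads to a winning position for the opponent. Fill in the labels:
No move ever increases a pile, so every position that can arise here has a ≤ 6 and b ≤ 3; it is enough to label the cells with 0 ≤ a ≤ 6 and 0 ≤ b ≤ 3.
Every move lowers a or b (never raises either), so fill the grid row by row in increasing a, and left to right within a row: each cell's successors are then already labelled.
      b=0  b=1  b=2  b=3
a=0:    L    L    L    W
a=1:    W    W    W    W
a=2:    L    L    L    W
a=3:    W    W    W    W
a=4:    L    L    L    W
a=5:    W    W    W    W
a=6:    L    L    L    W
Cells with no legal move (terminal, hence L): (0,0), (0,1), (0,2).
The remaining L cells, each justified by listing all of its moves:
(2,0): the only move is to (1,0)(W), a W ⇒ L
(2,1): moves to (1,1)(W), (1,0)(W); every one is W ⇒ L
(2,2): moves to (1,2)(W), (1,1)(W); every one is W ⇒ L
(4,0): the only move is to (3,0)(W), a W ⇒ L
(4,1): moves to (3,1)(W), (3,0)(W); every one is W ⇒ L
(4,2): moves to (3,2)(W), (3,1)(W); every one is W ⇒ L
(6,0): the only move is to (5,0)(W), a W ⇒ L
(6,1): moves to (5,1)(W), (5,0)(W); every one is W ⇒ L
(6,2): moves to (5,2)(W), (5,1)(W); every one is W ⇒ L
Every other cell has at least one move into one of the L cells above, so it is W.
(6,0): one of the L cells justified above, so L
(4,3): the move to (4,0) reaches an L cell, so W
(5,0): the move to (4,0) reaches an L cell, so W

(6,0): L, (4,3): W, (5,0): W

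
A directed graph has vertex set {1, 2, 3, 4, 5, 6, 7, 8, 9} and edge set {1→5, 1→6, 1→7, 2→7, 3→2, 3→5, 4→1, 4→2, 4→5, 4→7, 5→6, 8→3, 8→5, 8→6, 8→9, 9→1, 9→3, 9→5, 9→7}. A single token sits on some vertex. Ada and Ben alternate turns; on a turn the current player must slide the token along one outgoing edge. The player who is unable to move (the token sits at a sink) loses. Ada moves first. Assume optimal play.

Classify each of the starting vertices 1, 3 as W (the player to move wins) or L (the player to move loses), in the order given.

Label each position W (a win for the player to move) or L (a loss). A position with no legal move is L; any other position is W exactly when some move reaches an L, and L when every move reaches a W.
Every edge goes from a vertex to one that appears earlier in the order 7, 6, 5, 2, 1, 3, 9, 8, 4, so processing vertices in that order labels each vertex after all of its successors.
7: no outgoing edge → L
6: no outgoing edge → L
5: reaches L-position 6 → W
2: reaches L-position 7 → W
1: reaches L-position 6 → W
3: only reaches 2(W), 5(W), all W → L
9: reaches L-position 3 → W
8: reaches L-position 3 → W
4: reaches L-position 7 → W

1: W, 3: L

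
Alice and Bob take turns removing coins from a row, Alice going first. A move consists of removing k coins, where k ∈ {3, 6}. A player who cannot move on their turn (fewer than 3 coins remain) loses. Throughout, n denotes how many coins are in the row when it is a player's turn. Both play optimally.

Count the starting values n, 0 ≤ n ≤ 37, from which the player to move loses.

14

Work bottom-up. With no move the player to move loses. Otherwise the position is W if at least one move leads to an L position for the opponent, and L if every move leads to a W.
n=0: no move → L
n=1: no move → L
n=2: no move → L
n=3: can move to 0, which is L ⇒ W
n=4: can move to 1, which is L ⇒ W
n=5: can move to 2, which is L ⇒ W
n=6: can move to 0, which is L ⇒ W
n=7: can move to 1, which is L ⇒ W
n=8: can move to 2, which is L ⇒ W
n=9: moves to 6(W), 3(W); every one is W ⇒ L
n=10: moves to 7(W), 4(W); every one is W ⇒ L
n=11: moves to 8(W), 5(W); every one is W ⇒ L
n=12: can move to 9, which is L ⇒ W
n=13: can move to 10, which is L ⇒ W
n=14: can move to 11, which is L ⇒ W
n=15: can move to 9, which is L ⇒ W
n=16: can move to 10, which is L ⇒ W
n=17: can move to 11, which is L ⇒ W
n=18: moves to 15(W), 12(W); every one is W ⇒ L
n=19: moves to 16(W), 13(W); every one is W ⇒ L
n=20: moves to 17(W), 14(W); every one is W ⇒ L
n=21: can move to 18, which is L ⇒ W
n=22: can move to 19, which is L ⇒ W
n=23: can move to 20, which is L ⇒ W
n=24: can move to 18, which is L ⇒ W
n=25: can move to 19, which is L ⇒ W
n=26: can move to 20, which is L ⇒ W
n=27: moves to 24(W), 21(W); every one is W ⇒ L
n=28: moves to 25(W), 22(W); every one is W ⇒ L
n=29: moves to 26(W), 23(W); every one is W ⇒ L
n=30: can move to 27, which is L ⇒ W
n=31: can move to 28, which is L ⇒ W
n=32: can move to 29, which is L ⇒ W
n=33: can move to 27, which is L ⇒ W
n=34: can move to 28, which is L ⇒ W
n=35: can move to 29, which is L ⇒ W
n=36: moves to 33(W), 30(W); every one is W ⇒ L
n=37: moves to 34(W), 31(W); every one is W ⇒ L
L entries with 0 ≤ n ≤ 37: n = 0, 1, 2, 9, 10, 11, 18, 19, 20, 27, 28, 29, 36, 37; that makes 14.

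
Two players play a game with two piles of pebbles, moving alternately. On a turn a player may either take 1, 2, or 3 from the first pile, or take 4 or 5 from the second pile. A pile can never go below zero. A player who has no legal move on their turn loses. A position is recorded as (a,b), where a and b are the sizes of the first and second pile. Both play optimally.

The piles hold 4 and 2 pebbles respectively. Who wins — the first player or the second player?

Positions with no move are L. A position that does have a move is losing for the player to move precisely when every available move leads to a winning position for the opponent. Fill in the labels:
No move ever increases a pile, so every position that can arise here has a ≤ 4 and b ≤ 2; it is enough to label the cells with 0 ≤ a ≤ 4 and 0 ≤ b ≤ 2.
Every move lowers a or b (never raises either), so fill the grid row by row in increasing a, and left to right within a row: each cell's successors are then already labelled.
      b=0  b=1  b=2
a=0:    L    L    L
a=1:    W    W    W
a=2:    W    W    W
a=3:    W    W    W
a=4:    L    L    L
Cells with no legal move (terminal, hence L): (0,0), (0,1), (0,2).
The remaining L cells, each justified by listing all of its moves:
(4,0): only reaches (3,0)(W), (2,0)(W), (1,0)(W), all W → L
(4,1): only reaches (3,1)(W), (2,1)(W), (1,1)(W), all W → L
(4,2): only reaches (3,2)(W), (2,2)(W), (1,2)(W), all W → L
Every other cell has at least one move into one of the L cells above, so it is W.
The starting position (4,2) is L: whatever the player to move does, the opponent receives a W position.

The second player wins.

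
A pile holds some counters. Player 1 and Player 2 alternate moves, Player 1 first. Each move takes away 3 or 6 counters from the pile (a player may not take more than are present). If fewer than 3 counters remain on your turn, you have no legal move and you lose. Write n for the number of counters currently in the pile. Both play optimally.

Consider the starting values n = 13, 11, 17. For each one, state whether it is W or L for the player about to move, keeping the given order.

Use the standard recursion: the mover loses at a terminal position; elsewhere, the mover wins exactly when some move hands the opponent an L position.
n=0: no move → L
n=1: no move → L
n=2: no move → L
n=3: can move to 0, which is L ⇒ W
n=4: can move to 1, which is L ⇒ W
n=5: can move to 2, which is L ⇒ W
n=6: can move to 0, which is L ⇒ W
n=7: can move to 1, which is L ⇒ W
n=8: can move to 2, which is L ⇒ W
n=9: moves to 6(W), 3(W); every one is W ⇒ L
n=10: moves to 7(W), 4(W); every one is W ⇒ L
n=11: moves to 8(W), 5(W); every one is W ⇒ L
n=12: can move to 9, which is L ⇒ W
n=13: can move to 10, which is L ⇒ W
n=14: can move to 11, which is L ⇒ W
n=15: can move to 9, which is L ⇒ W
n=16: can move to 10, which is L ⇒ W
n=17: can move to 11, which is L ⇒ W

13: W, 11: L, 17: W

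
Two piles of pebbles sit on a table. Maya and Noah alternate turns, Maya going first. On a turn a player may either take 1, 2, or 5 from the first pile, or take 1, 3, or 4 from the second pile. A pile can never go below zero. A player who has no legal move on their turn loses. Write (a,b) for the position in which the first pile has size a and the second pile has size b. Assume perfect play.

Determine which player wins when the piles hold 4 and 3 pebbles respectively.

Classify positions by backward induction: terminal positions (no move available) are L. From any other position, the mover wins iff some move reaches an L.
No move ever increases a pile, so every position that can arise here has a ≤ 4 and b ≤ 3; it is enough to label the cells with 0 ≤ a ≤ 4 and 0 ≤ b ≤ 3.
Every move lowers a or b (never raises either), so fill the grid row by row in increasing a, and left to right within a row: each cell's successors are then already labelled.
      b=0  b=1  b=2  b=3
a=0:    L    W    L    W
a=1:    W    L    W    L
a=2:    W    W    W    W
a=3:    L    W    L    W
a=4:    W    L    W    L
Cells with no legal move (terminal, hence L): (0,0).
The remaining L cells, each justified by listing all of its moves:
(0,2): the only move is to (0,1)(W), a W ⇒ L
(1,1): moves to (0,1)(W), (1,0)(W); every one is W ⇒ L
(1,3): moves to (0,3)(W), (1,2)(W), (1,0)(W); every one is W ⇒ L
(3,0): moves to (2,0)(W), (1,0)(W); every one is W ⇒ L
(3,2): moves to (2,2)(W), (1,2)(W), (3,1)(W); every one is W ⇒ L
(4,1): moves to (3,1)(W), (2,1)(W), (4,0)(W); every one is W ⇒ L
(4,3): moves to (3,3)(W), (2,3)(W), (4,2)(W), (4,0)(W); every one is W ⇒ L
Every other cell has at least one move into one of the L cells above, so it is W.
The starting position (4,3) is L: whatever Maya does, the opponent receives a W position.

Noah wins.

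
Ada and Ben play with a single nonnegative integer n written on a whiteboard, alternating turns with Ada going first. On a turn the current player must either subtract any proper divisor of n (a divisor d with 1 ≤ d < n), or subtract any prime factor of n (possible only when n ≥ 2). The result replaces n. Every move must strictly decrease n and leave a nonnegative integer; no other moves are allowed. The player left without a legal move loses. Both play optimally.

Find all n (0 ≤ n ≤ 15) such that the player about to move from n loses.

Use the standard recursion: the mover loses at a terminal position; elsewhere, the mover wins exactly when some move hands the opponent an L position.
n=0: no move → L
n=1: no move → L
n=2: reaches L-position 0 → W
n=3: reaches L-position 0 → W
n=4: only reaches 2(W), 3(W), all W → L
n=5: reaches L-position 0 → W
n=6: reaches L-position 4 → W
n=7: reaches L-position 0 → W
n=8: reaches L-position 4 → W
n=9: only reaches 6(W), 8(W), all W → L
n=10: reaches L-position 9 → W
n=11: reaches L-position 0 → W
n=12: reaches L-position 9 → W
n=13: reaches L-position 0 → W
n=14: only reaches 7(W), 12(W), 13(W), all W → L
n=15: reaches L-position 14 → W
The losing starting values of n are exactly the entries labelled L in this table (5 of them).

0, 1, 4, 9, 14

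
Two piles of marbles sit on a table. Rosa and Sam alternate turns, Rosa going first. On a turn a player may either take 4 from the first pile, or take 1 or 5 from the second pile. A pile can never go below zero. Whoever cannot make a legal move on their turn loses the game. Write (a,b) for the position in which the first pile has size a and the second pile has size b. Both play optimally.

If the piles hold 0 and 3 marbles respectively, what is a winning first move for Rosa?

Move to (0,2).

Work bottom-up. With no move the player to move loses. Otherwise the position is W if at least one move leads to an L position for the opponent, and L if every move leads to a W.
No move ever increases a pile, so every position that can arise here has a ≤ 0 and b ≤ 3; it is enough to label the cells with 0 ≤ a ≤ 0 and 0 ≤ b ≤ 3.
Every move lowers a or b (never raises either), so fill the grid row by row in increasing a, and left to right within a row: each cell's successors are then already labelled.
      b=0  b=1  b=2  b=3
a=0:    L    W    L    W
Cells with no legal move (terminal, hence L): (0,0).
The remaining L cells, each justified by listing all of its moves:
(0,2): only reaches (0,1)(W), which is W → L
Every other cell has at least one move into one of the L cells above, so it is W.
From (0,3), the L positions reachable in one move are: (0,2).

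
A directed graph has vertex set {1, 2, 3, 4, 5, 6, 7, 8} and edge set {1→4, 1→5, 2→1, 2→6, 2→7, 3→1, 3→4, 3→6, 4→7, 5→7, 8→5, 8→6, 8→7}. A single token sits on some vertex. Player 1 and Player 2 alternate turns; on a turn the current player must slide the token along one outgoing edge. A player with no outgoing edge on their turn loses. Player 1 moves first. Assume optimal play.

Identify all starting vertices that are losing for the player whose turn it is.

Classify positions by backward induction: terminal positions (no move available) are L. From any other position, the mover wins iff some move reaches an L.
Every edge goes from a vertex to one that appears earlier in the order 6, 7, 5, 4, 1, 8, 2, 3, so processing vertices in that order labels each vertex after all of its successors.
6: no outgoing edge → L
7: no outgoing edge → L
5: can move to 7, which is L ⇒ W
4: can move to 7, which is L ⇒ W
1: moves to 4(W), 5(W); every one is W ⇒ L
8: can move to 7, which is L ⇒ W
2: can move to 1, which is L ⇒ W
3: can move to 1, which is L ⇒ W
The losing starting vertices are exactly the entries labelled L in this table (3 of them).

1, 6, 7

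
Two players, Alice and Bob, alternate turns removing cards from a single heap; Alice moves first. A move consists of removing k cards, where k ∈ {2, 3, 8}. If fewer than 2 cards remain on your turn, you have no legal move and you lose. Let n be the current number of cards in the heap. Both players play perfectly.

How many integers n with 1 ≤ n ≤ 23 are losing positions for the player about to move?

Build the W/L table. Terminal = L. A non-terminal position is W if it has a move to some L; otherwise it is L.
n=0: no move → L
n=1: no move → L
n=2: W (go to 0, an L position)
n=3: W (go to 1, an L position)
n=4: W (go to 1, an L position)
n=5: L (options 3(W), 2(W) are all W)
n=6: L (options 4(W), 3(W) are all W)
n=7: W (go to 5, an L position)
n=8: W (go to 6, an L position)
n=9: W (go to 6, an L position)
n=10: L (options 8(W), 7(W), 2(W) are all W)
n=11: L (options 9(W), 8(W), 3(W) are all W)
n=12: W (go to 10, an L position)
n=13: W (go to 11, an L position)
n=14: W (go to 11, an L position)
n=15: L (options 13(W), 12(W), 7(W) are all W)
n=16: L (options 14(W), 13(W), 8(W) are all W)
n=17: W (go to 15, an L position)
n=18: W (go to 16, an L position)
n=19: W (go to 16, an L position)
n=20: L (options 18(W), 17(W), 12(W) are all W)
n=21: L (options 19(W), 18(W), 13(W) are all W)
n=22: W (go to 20, an L position)
n=23: W (go to 21, an L position)
L entries with 1 ≤ n ≤ 23 (n=0 is outside the asked range and is not counted): n = 1, 5, 6, 10, 11, 15, 16, 20, 21; that makes 9.

9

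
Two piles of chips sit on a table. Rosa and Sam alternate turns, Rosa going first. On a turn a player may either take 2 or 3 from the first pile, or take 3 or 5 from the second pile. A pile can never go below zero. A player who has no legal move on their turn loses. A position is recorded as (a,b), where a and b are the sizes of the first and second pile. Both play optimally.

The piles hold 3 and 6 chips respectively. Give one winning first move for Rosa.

Label each position W (a win for the player to move) or L (a loss). A position with no legal move is L; any other position is W exactly when some move reaches an L, and L when every move reaches a W.
No move ever increases a pile, so every position that can arise here has a ≤ 3 and b ≤ 6; it is enough to label the cells with 0 ≤ a ≤ 3 and 0 ≤ b ≤ 6.
Every move lowers a or b (never raises either), so fill the grid row by row in increasing a, and left to right within a row: each cell's successors are then already labelled.
      b=0  b=1  b=2  b=3  b=4  b=5  b=6
a=0:    L    L    L    W    W    W    W
a=1:    L    L    L    W    W    W    W
a=2:    W    W    W    L    L    L    W
a=3:    W    W    W    L    L    L    W
Cells with no legal move (terminal, hence L): (0,0), (0,1), (0,2), (1,0), (1,1), (1,2).
The remaining L cells, each justified by listing all of its moves:
(2,3): only reaches (0,3)(W), (2,0)(W), all W → L
(2,4): only reaches (0,4)(W), (2,1)(W), all W → L
(2,5): only reaches (0,5)(W), (2,2)(W), (2,0)(W), all W → L
(3,3): only reaches (1,3)(W), (0,3)(W), (3,0)(W), all W → L
(3,4): only reaches (1,4)(W), (0,4)(W), (3,1)(W), all W → L
(3,5): only reaches (1,5)(W), (0,5)(W), (3,2)(W), (3,0)(W), all W → L
Every other cell has at least one move into one of the L cells above, so it is W.
From (3,6), the L positions reachable in one move are: (3,3).

Move to (3,3).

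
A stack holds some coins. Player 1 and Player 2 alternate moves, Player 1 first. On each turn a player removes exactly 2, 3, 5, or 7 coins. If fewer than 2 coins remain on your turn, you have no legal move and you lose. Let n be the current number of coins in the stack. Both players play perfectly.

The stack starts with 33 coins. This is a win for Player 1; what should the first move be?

Remove 5, leaving 28.

Label each position W (a win for the player to move) or L (a loss). A position with no legal move is L; any other position is W exactly when some move reaches an L, and L when every move reaches a W.
n=0: no move → L
n=1: no move → L
n=2: can move to 0, which is L ⇒ W
n=3: can move to 1, which is L ⇒ W
n=4: can move to 1, which is L ⇒ W
n=5: can move to 0, which is L ⇒ W
n=6: can move to 1, which is L ⇒ W
n=7: can move to 0, which is L ⇒ W
n=8: can move to 1, which is L ⇒ W
n=9: moves to 7(W), 6(W), 4(W), 2(W); every one is W ⇒ L
n=10: moves to 8(W), 7(W), 5(W), 3(W); every one is W ⇒ L
n=11: can move to 9, which is L ⇒ W
n=12: can move to 10, which is L ⇒ W
n=13: can move to 10, which is L ⇒ W
n=14: can move to 9, which is L ⇒ W
n=15: can move to 10, which is L ⇒ W
n=16: can move to 9, which is L ⇒ W
n=17: can move to 10, which is L ⇒ W
n=18: moves to 16(W), 15(W), 13(W), 11(W); every one is W ⇒ L
n=19: moves to 17(W), 16(W), 14(W), 12(W); every one is W ⇒ L
n=20: can move to 18, which is L ⇒ W
n=21: can move to 19, which is L ⇒ W
n=22: can move to 19, which is L ⇒ W
n=23: can move to 18, which is L ⇒ W
n=24: can move to 19, which is L ⇒ W
n=25: can move to 18, which is L ⇒ W
n=26: can move to 19, which is L ⇒ W
n=27: moves to 25(W), 24(W), 22(W), 20(W); every one is W ⇒ L
n=28: moves to 26(W), 25(W), 23(W), 21(W); every one is W ⇒ L
n=29: can move to 27, which is L ⇒ W
n=30: can move to 28, which is L ⇒ W
n=31: can move to 28, which is L ⇒ W
n=32: can move to 27, which is L ⇒ W
n=33: can move to 28, which is L ⇒ W
From 33, the L positions reachable in one move are: 28.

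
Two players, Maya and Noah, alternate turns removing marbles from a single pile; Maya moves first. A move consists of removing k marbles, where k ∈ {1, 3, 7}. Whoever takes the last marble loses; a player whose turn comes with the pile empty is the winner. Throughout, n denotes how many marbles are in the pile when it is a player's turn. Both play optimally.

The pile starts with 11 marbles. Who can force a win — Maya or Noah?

Build the W/L table. Terminal = W. A non-terminal position is W if it has a move to some L; otherwise it is L.
n=0: no move; the opponent has just taken the last marble and therefore loses → W
n=1: the only move is to 0(W), a W ⇒ L
n=2: can move to 1, which is L ⇒ W
n=3: moves to 2(W), 0(W); every one is W ⇒ L
n=4: can move to 3, which is L ⇒ W
n=5: moves to 4(W), 2(W); every one is W ⇒ L
n=6: can move to 5, which is L ⇒ W
n=7: moves to 6(W), 4(W), 0(W); every one is W ⇒ L
n=8: can move to 7, which is L ⇒ W
n=9: moves to 8(W), 6(W), 2(W); every one is W ⇒ L
n=10: can move to 9, which is L ⇒ W
n=11: moves to 10(W), 8(W), 4(W); every one is W ⇒ L
Every move from 11 reaches a W position, so the mover loses.

Noah wins.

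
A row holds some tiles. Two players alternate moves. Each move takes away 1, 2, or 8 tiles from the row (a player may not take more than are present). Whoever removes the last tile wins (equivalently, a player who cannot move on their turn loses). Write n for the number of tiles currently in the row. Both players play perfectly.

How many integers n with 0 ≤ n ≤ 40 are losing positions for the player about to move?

14

Positions with no move are L. A position that does have a move is losing for the player to move precisely when every available move leads to a winning position for the opponent. Fill in the labels:
n=0: no move → L
n=1: can move to 0, which is L ⇒ W
n=2: can move to 0, which is L ⇒ W
n=3: moves to 2(W), 1(W); every one is W ⇒ L
n=4: can move to 3, which is L ⇒ W
n=5: can move to 3, which is L ⇒ W
n=6: moves to 5(W), 4(W); every one is W ⇒ L
n=7: can move to 6, which is L ⇒ W
n=8: can move to 6, which is L ⇒ W
n=9: moves to 8(W), 7(W), 1(W); every one is W ⇒ L
n=10: can move to 9, which is L ⇒ W
n=11: can move to 9, which is L ⇒ W
n=12: moves to 11(W), 10(W), 4(W); every one is W ⇒ L
n=13: can move to 12, which is L ⇒ W
n=14: can move to 12, which is L ⇒ W
n=15: moves to 14(W), 13(W), 7(W); every one is W ⇒ L
n=16: can move to 15, which is L ⇒ W
n=17: can move to 15, which is L ⇒ W
n=18: moves to 17(W), 16(W), 10(W); every one is W ⇒ L
n=19: can move to 18, which is L ⇒ W
n=20: can move to 18, which is L ⇒ W
n=21: moves to 20(W), 19(W), 13(W); every one is W ⇒ L
n=22: can move to 21, which is L ⇒ W
n=23: can move to 21, which is L ⇒ W
n=24: moves to 23(W), 22(W), 16(W); every one is W ⇒ L
n=25: can move to 24, which is L ⇒ W
n=26: can move to 24, which is L ⇒ W
n=27: moves to 26(W), 25(W), 19(W); every one is W ⇒ L
n=28: can move to 27, which is L ⇒ W
n=29: can move to 27, which is L ⇒ W
n=30: moves to 29(W), 28(W), 22(W); every one is W ⇒ L
n=31: can move to 30, which is L ⇒ W
n=32: can move to 30, which is L ⇒ W
n=33: moves to 32(W), 31(W), 25(W); every one is W ⇒ L
n=34: can move to 33, which is L ⇒ W
n=35: can move to 33, which is L ⇒ W
n=36: moves to 35(W), 34(W), 28(W); every one is W ⇒ L
n=37: can move to 36, which is L ⇒ W
n=38: can move to 36, which is L ⇒ W
n=39: moves to 38(W), 37(W), 31(W); every one is W ⇒ L
n=40: can move to 39, which is L ⇒ W
L entries with 0 ≤ n ≤ 40: n = 0, 3, 6, 9, 12, 15, 18, 21, 24, 27, 30, 33, 36, 39; that makes 14.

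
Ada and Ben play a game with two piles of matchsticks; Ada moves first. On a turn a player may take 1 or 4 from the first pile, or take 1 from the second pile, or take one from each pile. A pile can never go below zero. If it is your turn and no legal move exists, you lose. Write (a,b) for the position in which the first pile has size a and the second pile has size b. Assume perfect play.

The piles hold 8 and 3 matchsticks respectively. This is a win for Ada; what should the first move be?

Move to (4,3).

Work bottom-up. With no move the player to move loses. Otherwise the position is W if at least one move leads to an L position for the opponent, and L if every move leads to a W.
No move ever increases a pile, so every position that can arise here has a ≤ 8 and b ≤ 3; it is enough to label the cells with 0 ≤ a ≤ 8 and 0 ≤ b ≤ 3.
Every move lowers a or b (never raises either), so fill the grid row by row in increasing a, and left to right within a row: each cell's successors are then already labelled.
      b=0  b=1  b=2  b=3
a=0:    L    W    L    W
a=1:    W    W    W    W
a=2:    L    W    L    W
a=3:    W    W    W    W
a=4:    W    L    W    L
a=5:    L    W    W    W
a=6:    W    W    W    L
a=7:    L    W    L    W
a=8:    W    W    W    W
Cells with no legal move (terminal, hence L): (0,0).
The remaining L cells, each justified by listing all of its moves:
(0,2): L (sole option (0,1)(W) is W)
(2,0): L (sole option (1,0)(W) is W)
(2,2): L (options (1,2)(W), (2,1)(W), (1,1)(W) are all W)
(4,1): L (options (3,1)(W), (0,1)(W), (4,0)(W), (3,0)(W) are all W)
(4,3): L (options (3,3)(W), (0,3)(W), (4,2)(W), (3,2)(W) are all W)
(5,0): L (options (4,0)(W), (1,0)(W) are all W)
(6,3): L (options (5,3)(W), (2,3)(W), (6,2)(W), (5,2)(W) are all W)
(7,0): L (options (6,0)(W), (3,0)(W) are all W)
(7,2): L (options (6,2)(W), (3,2)(W), (7,1)(W), (6,1)(W) are all W)
Every other cell has at least one move into one of the L cells above, so it is W.
From (8,3), the L positions reachable in one move are: (4,3), (7,2). Any move reaching one of these is winning.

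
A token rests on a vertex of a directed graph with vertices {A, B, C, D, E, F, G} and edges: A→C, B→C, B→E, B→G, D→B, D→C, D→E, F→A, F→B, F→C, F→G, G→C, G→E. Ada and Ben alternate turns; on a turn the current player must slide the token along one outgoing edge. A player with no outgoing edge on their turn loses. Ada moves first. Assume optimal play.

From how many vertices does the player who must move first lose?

Label each position W (a win for the player to move) or L (a loss). A position with no legal move is L; any other position is W exactly when some move reaches an L, and L when every move reaches a W.
Every edge goes from a vertex to one that appears earlier in the order C, E, A, G, B, F, D, so processing vertices in that order labels each vertex after all of its successors.
C: no outgoing edge → L
E: no outgoing edge → L
A: →C(L), so W
G: →E(L), so W
B: →E(L), so W
F: →C(L), so W
D: →E(L), so W
The L vertices are C, E; that is 2 in all.

2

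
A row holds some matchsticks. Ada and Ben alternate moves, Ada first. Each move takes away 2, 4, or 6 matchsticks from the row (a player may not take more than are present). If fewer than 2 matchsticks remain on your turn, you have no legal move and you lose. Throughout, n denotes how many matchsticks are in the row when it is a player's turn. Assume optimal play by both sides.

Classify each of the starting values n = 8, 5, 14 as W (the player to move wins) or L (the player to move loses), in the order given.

8: L, 5: W, 14: W

Compute win/loss labels from the base case upward. A position with no move is L. Any other position is W if it can reach an L in one move, else L.
n=0: no move → L
n=1: no move → L
n=2: →0(L), so W
n=3: →1(L), so W
n=4: →0(L), so W
n=5: →1(L), so W
n=6: →0(L), so W
n=7: →1(L), so W
n=8: →6(W), 4(W), 2(W) — all W, so L
n=9: →7(W), 5(W), 3(W) — all W, so L
n=10: →8(L), so W
n=11: →9(L), so W
n=12: →8(L), so W
n=13: →9(L), so W
n=14: →8(L), so W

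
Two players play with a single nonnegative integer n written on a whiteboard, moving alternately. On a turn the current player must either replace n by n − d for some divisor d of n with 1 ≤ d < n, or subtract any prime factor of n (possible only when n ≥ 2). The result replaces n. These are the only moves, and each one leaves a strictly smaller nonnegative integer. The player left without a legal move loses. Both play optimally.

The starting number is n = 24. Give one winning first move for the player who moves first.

Compute win/loss labels from the base case upward. A position with no move is L. Any other position is W if it can reach an L in one move, else L.
n=0: no move → L
n=1: no move → L
n=2: →0(L), so W
n=3: →0(L), so W
n=4: →2(W), 3(W) — all W, so L
n=5: →0(L), so W
n=6: →4(L), so W
n=7: →0(L), so W
n=8: →4(L), so W
n=9: →6(W), 8(W) — all W, so L
n=10: →9(L), so W
n=11: →0(L), so W
n=12: →9(L), so W
n=13: →0(L), so W
n=14: →7(W), 12(W), 13(W) — all W, so L
n=15: →14(L), so W
n=16: →14(L), so W
n=17: →0(L), so W
n=18: →9(L), so W
n=19: →0(L), so W
n=20: →10(W), 15(W), 16(W), 18(W), 19(W) — all W, so L
n=21: →14(L), so W
n=22: →20(L), so W
n=23: →0(L), so W
n=24: →20(L), so W
From 24, the L positions reachable in one move are: 20.

Move to 20.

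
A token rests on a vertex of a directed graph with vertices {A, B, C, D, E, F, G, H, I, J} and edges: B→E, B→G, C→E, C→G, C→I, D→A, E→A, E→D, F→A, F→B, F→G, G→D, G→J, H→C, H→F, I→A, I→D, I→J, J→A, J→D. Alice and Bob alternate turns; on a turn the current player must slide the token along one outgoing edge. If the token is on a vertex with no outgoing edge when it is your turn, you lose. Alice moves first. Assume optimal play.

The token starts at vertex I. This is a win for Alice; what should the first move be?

Build the W/L table. Terminal = L. A non-terminal position is W if it has a move to some L; otherwise it is L.
Every edge goes from a vertex to one that appears earlier in the order A, D, J, E, G, B, F, I, C, H, so processing vertices in that order labels each vertex after all of its successors.
A: no outgoing edge → L
D: reaches L-position A → W
J: reaches L-position A → W
E: reaches L-position A → W
G: only reaches J(W), D(W), all W → L
B: reaches L-position G → W
F: reaches L-position G → W
I: reaches L-position A → W
C: reaches L-position G → W
H: only reaches C(W), F(W), all W → L
From I, the L positions reachable in one move are: A.

Move to A.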